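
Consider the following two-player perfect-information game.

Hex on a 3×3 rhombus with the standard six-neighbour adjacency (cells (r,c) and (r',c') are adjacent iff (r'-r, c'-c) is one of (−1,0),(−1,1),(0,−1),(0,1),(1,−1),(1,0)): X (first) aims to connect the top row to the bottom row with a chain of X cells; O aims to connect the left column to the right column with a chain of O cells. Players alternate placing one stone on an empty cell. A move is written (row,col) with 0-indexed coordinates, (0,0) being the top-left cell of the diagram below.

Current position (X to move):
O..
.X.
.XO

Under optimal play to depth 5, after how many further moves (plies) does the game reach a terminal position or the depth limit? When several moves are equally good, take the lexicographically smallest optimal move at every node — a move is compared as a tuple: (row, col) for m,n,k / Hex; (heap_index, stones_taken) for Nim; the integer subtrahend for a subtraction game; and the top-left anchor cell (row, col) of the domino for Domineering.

p1 X@[O../.X./.XO]: (0,1)[OX./.X./.XO]+1* (0,2)[O.X/.X./.XO]+1 (1,0)[O../XX./.XO]+1 (1,2)[O../.XX/.XO]+1 (2,0)[O../.X./XXO]+1
p2 O@[OX./.X./.XO] terminal -1; root [O../.X./.XO] d5

PV length from [O../.X./.XO]: 1 ply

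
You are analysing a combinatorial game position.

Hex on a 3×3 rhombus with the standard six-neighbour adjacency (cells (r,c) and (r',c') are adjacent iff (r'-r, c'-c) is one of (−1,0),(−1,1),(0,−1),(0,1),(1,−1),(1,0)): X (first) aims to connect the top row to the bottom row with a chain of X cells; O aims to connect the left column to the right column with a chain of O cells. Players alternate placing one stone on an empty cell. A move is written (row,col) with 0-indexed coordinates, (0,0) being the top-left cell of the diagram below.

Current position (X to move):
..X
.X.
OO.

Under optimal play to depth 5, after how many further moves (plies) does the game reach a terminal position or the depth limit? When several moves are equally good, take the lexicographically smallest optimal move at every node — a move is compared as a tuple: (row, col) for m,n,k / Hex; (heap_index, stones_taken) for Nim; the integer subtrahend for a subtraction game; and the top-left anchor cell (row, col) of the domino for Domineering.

PV length from [..X/.X./OO.]: 4 plies

p1 X@[..X/.X./OO.]: (0,0)[X.X/.X./OO.]-1* (0,1)[.XX/.X./OO.]-1 (1,0)[..X/XX./OO.]-1 (1,2)[..X/.XX/OO.]-1 (2,2)[..X/.X./OOX]-1
p2 O@[X.X/.X./OO.]: (0,1)[XOX/.X./OO.]+1* (1,0)[X.X/OX./OO.]+1 (1,2)[X.X/.XO/OO.]+1 (2,2)[X.X/.X./OOO]+1
p3 X@[XOX/.X./OO.]: (1,0)[XOX/XX./OO.]-1* (1,2)[XOX/.XX/OO.]-1 (2,2)[XOX/.X./OOX]-1
p4 O@[XOX/XX./OO.]: (1,2)[XOX/XXO/OO.]+1* (2,2)[XOX/XX./OOO]+1
p5 X@[XOX/XXO/OO.] terminal -1; root [..X/.X./OO.] d5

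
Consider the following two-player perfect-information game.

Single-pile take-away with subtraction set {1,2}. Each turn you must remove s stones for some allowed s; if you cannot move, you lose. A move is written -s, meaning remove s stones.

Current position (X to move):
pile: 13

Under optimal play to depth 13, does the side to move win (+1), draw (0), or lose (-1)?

value(13, X) = +1

[13] X move#1: -1:+1/12*, -2:-1/11
[12] O move#2: -1:-1/11*, -2:-1/10
[11] X move#3: -1:-1/10, -2:+1/9*
[9] O move#4: -1:-1/8*, -2:-1/7
[8] X move#5: -1:-1/7, -2:+1/6*
[6] O move#6: -1:-1/5*, -2:-1/4
[5] X move#7: -1:-1/4, -2:+1/3*
[3] O move#8: -1:-1/2*, -2:-1/1
[2] X move#9: -1:-1/1, -2:+1/0*
[0] end (terminal -1, O#10); searched 13 to 13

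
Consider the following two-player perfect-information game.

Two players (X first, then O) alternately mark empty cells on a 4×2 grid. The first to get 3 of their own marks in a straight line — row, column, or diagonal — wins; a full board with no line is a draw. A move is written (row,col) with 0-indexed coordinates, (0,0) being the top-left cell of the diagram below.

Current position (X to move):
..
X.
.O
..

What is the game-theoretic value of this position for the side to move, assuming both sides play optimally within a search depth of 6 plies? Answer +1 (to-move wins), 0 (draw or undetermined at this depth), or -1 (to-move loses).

[../X./.O/..] X move#1: (0,0):+0/X./X./.O/.., (0,1):+0/.X/X./.O/.., (1,1):+0/../XX/.O/.., (2,0):+1/../X./XO/..*, (3,0):+0/../X./.O/X., (3,1):+0/../X./.O/.X
[../X./XO/..] O move#2: (0,0):-1/O./X./XO/..*, (0,1):-1/.O/X./XO/.., (1,1):-1/../XO/XO/.., (3,0):-1/../X./XO/O., (3,1):-1/../X./XO/.O
[O./X./XO/..] X move#3: (0,1):+0/OX/X./XO/.., (1,1):+0/O./XX/XO/.., (3,0):+1/O./X./XO/X.*, (3,1):+0/O./X./XO/.X
[O./X./XO/X.] end (terminal -1, O#4); searched ../X./.O/.. to 6

value(../X./.O/.., X) = +1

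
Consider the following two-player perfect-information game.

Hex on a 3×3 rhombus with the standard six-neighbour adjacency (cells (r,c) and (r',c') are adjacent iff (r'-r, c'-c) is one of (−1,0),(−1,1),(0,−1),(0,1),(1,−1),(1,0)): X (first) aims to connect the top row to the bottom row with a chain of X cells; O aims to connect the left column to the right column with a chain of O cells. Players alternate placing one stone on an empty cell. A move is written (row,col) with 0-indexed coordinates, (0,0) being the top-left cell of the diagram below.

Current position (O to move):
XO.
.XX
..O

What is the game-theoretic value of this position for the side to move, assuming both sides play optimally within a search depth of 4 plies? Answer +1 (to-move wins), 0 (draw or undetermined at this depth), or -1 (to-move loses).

value(XO./.XX/..O, O) = -1

p1 O@[XO./.XX/..O]: (0,2)[XOO/.XX/..O]-1* (1,0)[XO./OXX/..O]-1 (2,0)[XO./.XX/O.O]-1 (2,1)[XO./.XX/.OO]-1
p2 X@[XOO/.XX/..O]: (1,0)[XOO/XXX/..O]+1* (2,0)[XOO/.XX/X.O]-1 (2,1)[XOO/.XX/.XO]-1
p3 O@[XOO/XXX/..O]: (2,0)[XOO/XXX/O.O]-1* (2,1)[XOO/XXX/.OO]-1
p4 X@[XOO/XXX/O.O]: (2,1)[XOO/XXX/OXO]+1*
p5 O@[XOO/XXX/OXO] terminal -1; root [XO./.XX/..O] d4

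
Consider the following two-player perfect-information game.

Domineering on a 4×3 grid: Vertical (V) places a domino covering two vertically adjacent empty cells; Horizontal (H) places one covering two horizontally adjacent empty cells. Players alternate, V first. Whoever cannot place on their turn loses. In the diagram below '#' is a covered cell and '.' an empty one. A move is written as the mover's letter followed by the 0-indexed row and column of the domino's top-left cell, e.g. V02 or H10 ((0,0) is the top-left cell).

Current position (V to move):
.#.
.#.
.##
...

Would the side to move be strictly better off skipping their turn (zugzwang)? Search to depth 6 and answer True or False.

zugzwang(.#./.#./.##/..., V) = False

[.#./.#./.##/...] V move#1: V00:+1/##./##./.##/...*, V02:+1/.##/.##/.##/..., V10:+1/.#./##./###/..., V20:+1/.#./.#./###/#..
[##./##./.##/...] H move#2: H30:-1/##./##./.##/##.*, H31:-1/##./##./.##/.##
[##./##./.##/##.] V move#3: V02:+1/###/###/.##/##.*
[###/###/.##/##.] end (terminal -1, H#4); searched .#./.#./.##/... to 6
if V skipped the turn, H would face:
~ [.#./.#./.##/...] H move#1: H30:-1/.#./.#./.##/##.*, H31:-1/.#./.#./.##/.##
~ [.#./.#./.##/##.] V move#2: V00:+1/##./##./.##/##.*, V02:+1/.##/.##/.##/##., V10:+1/.#./##./###/##.
~ [##./##./.##/##.] end (terminal -1, H#3); searched .#./.#./.##/... to 6
compare (V): move=+1 vs pass=+1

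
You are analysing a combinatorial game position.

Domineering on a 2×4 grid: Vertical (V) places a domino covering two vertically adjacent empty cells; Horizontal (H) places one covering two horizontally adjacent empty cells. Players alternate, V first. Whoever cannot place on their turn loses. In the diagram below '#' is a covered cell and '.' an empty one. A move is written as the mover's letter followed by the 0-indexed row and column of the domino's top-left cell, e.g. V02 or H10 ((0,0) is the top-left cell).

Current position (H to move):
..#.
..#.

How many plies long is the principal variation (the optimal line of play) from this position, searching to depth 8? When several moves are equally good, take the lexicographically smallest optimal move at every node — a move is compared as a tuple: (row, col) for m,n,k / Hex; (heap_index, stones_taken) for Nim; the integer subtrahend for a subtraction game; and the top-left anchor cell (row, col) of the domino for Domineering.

p1 H@[..#./..#.]: H00[###./..#.]+1* H10[..#./###.]+1
p2 V@[###./..#.]: V03[####/..##]-1*
p3 H@[####/..##]: H10[####/####]+1*
p4 V@[####/####] terminal -1; root [..#./..#.] d8

PV length from [..#./..#.]: 3 plies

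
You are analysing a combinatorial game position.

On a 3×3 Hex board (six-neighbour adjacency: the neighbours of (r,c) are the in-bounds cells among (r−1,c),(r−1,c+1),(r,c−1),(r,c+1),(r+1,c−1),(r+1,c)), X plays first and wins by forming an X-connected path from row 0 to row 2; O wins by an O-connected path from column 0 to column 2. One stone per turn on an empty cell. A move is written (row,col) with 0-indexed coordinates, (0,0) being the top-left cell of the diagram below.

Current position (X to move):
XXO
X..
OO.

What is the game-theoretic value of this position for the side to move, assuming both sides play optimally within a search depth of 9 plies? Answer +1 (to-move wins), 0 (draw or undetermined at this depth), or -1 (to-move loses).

value(XXO/X../OO., X) = -1

p1 X@[XXO/X../OO.]: (1,1)[XXO/XX./OO.]-1* (1,2)[XXO/X.X/OO.]-1 (2,2)[XXO/X../OOX]-1
p2 O@[XXO/XX./OO.]: (1,2)[XXO/XXO/OO.]+1* (2,2)[XXO/XX./OOO]+1
p3 X@[XXO/XXO/OO.] terminal -1; root [XXO/X../OO.] d9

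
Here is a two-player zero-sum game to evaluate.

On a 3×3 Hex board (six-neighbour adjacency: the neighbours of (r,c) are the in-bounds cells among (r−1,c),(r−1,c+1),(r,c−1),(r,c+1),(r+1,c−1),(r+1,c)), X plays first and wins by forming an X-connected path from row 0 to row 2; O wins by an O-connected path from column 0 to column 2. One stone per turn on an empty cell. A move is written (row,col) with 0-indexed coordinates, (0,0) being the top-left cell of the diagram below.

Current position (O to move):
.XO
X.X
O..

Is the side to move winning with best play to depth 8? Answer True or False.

O winning at [.XO/X.X/O..]: True

p1 O@[.XO/X.X/O..]: (0,0)[OXO/X.X/O..]-1 (1,1)[.XO/XOX/O..]+1* (2,1)[.XO/X.X/OO.]+1 (2,2)[.XO/X.X/O.O]+1
p2 X@[.XO/XOX/O..] terminal -1; root [.XO/X.X/O..] d8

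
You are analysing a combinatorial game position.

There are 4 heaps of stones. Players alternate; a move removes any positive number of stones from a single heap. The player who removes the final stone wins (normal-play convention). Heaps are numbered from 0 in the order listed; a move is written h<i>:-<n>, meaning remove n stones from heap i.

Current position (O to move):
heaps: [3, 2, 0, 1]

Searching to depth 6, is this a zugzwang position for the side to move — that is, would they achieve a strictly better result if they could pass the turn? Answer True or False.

zugzwang((3,2,0,1), O) = True

[(3,2,0,1)] O move#1: h0:-1:-1/(2,2,0,1)*, h0:-2:-1/(1,2,0,1), h0:-3:-1/(0,2,0,1), h1:-1:-1/(3,1,0,1), h1:-2:-1/(3,0,0,1), h3:-1:-1/(3,2,0,0)
[(2,2,0,1)] X move#2: h0:-1:-1/(1,2,0,1), h0:-2:-1/(0,2,0,1), h1:-1:-1/(2,1,0,1), h1:-2:-1/(2,0,0,1), h3:-1:+1/(2,2,0,0)*
[(2,2,0,0)] O move#3: h0:-1:-1/(1,2,0,0)*, h0:-2:-1/(0,2,0,0), h1:-1:-1/(2,1,0,0), h1:-2:-1/(2,0,0,0)
[(1,2,0,0)] X move#4: h0:-1:-1/(0,2,0,0), h1:-1:+1/(1,1,0,0)*, h1:-2:-1/(1,0,0,0)
[(1,1,0,0)] O move#5: h0:-1:-1/(0,1,0,0)*, h1:-1:-1/(1,0,0,0)
[(0,1,0,0)] X move#6: h1:-1:+1/(0,0,0,0)*
[(0,0,0,0)] end (terminal -1, O#7); searched (3,2,0,1) to 6
if O skipped the turn, X would face:
~ [(3,2,0,1)] X move#1: h0:-1:-1/(2,2,0,1)*, h0:-2:-1/(1,2,0,1), h0:-3:-1/(0,2,0,1), h1:-1:-1/(3,1,0,1), h1:-2:-1/(3,0,0,1), h3:-1:-1/(3,2,0,0)
~ [(2,2,0,1)] O move#2: h0:-1:-1/(1,2,0,1), h0:-2:-1/(0,2,0,1), h1:-1:-1/(2,1,0,1), h1:-2:-1/(2,0,0,1), h3:-1:+1/(2,2,0,0)*
~ [(2,2,0,0)] X move#3: h0:-1:-1/(1,2,0,0)*, h0:-2:-1/(0,2,0,0), h1:-1:-1/(2,1,0,0), h1:-2:-1/(2,0,0,0)
~ [(1,2,0,0)] O move#4: h0:-1:-1/(0,2,0,0), h1:-1:+1/(1,1,0,0)*, h1:-2:-1/(1,0,0,0)
~ [(1,1,0,0)] X move#5: h0:-1:-1/(0,1,0,0)*, h1:-1:-1/(1,0,0,0)
~ [(0,1,0,0)] O move#6: h1:-1:+1/(0,0,0,0)*
~ [(0,0,0,0)] end (terminal -1, X#7); searched (3,2,0,1) to 6
compare (O): move=-1 vs pass=+1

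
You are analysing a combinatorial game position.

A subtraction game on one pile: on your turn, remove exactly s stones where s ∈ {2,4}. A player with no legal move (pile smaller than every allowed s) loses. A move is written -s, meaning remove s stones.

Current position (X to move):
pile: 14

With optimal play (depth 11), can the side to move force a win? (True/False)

X winning at [14]: True

ply 1, X at 14 | -2=+1→12*; -4=-1→10
ply 2, O at 12 | -2=-1→10*; -4=-1→8
ply 3, X at 10 | -2=-1→8; -4=+1→6*
ply 4, O at 6 | -2=-1→4*; -4=-1→2
ply 5, X at 4 | -2=-1→2; -4=+1→0*
ply 6: 0 is terminal -1 (O); from 14 depth 11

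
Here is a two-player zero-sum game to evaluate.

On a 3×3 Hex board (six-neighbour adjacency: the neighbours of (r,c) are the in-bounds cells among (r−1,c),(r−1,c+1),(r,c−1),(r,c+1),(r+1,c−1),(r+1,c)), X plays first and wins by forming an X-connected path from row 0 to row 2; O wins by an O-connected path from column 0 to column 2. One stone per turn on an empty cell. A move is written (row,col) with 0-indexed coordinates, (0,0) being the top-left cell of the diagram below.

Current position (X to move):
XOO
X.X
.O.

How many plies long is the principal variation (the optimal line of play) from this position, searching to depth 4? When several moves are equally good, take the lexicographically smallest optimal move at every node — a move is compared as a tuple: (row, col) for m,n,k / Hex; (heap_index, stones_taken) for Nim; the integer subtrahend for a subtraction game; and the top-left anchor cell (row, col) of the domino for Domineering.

[XOO/X.X/.O.] X move#1: (1,1):+1/XOO/XXX/.O.*, (2,0):+1/XOO/X.X/XO., (2,2):+1/XOO/X.X/.OX
[XOO/XXX/.O.] O move#2: (2,0):-1/XOO/XXX/OO.*, (2,2):-1/XOO/XXX/.OO
[XOO/XXX/OO.] X move#3: (2,2):+1/XOO/XXX/OOX*
[XOO/XXX/OOX] end (terminal -1, O#4); searched XOO/X.X/.O. to 4

PV length from [XOO/X.X/.O.]: 3 plies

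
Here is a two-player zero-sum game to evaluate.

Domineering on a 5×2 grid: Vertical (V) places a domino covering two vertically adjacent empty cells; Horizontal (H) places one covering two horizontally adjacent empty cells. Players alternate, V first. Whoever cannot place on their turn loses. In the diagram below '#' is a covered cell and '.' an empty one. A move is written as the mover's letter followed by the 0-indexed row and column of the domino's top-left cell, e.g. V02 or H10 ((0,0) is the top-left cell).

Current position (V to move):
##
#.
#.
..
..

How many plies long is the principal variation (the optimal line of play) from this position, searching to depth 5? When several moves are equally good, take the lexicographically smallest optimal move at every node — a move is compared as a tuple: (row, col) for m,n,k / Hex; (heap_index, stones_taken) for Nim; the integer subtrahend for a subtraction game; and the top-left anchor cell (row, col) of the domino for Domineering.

p1 V@[##/#./#./../..]: V11[##/##/##/../..]-1 V21[##/#./##/.#/..]-1 V30[##/#./#./#./#.]+1* V31[##/#./#./.#/.#]+1
p2 H@[##/#./#./#./#.] terminal -1; root [##/#./#./../..] d5

PV length from [##/#./#./../..]: 1 ply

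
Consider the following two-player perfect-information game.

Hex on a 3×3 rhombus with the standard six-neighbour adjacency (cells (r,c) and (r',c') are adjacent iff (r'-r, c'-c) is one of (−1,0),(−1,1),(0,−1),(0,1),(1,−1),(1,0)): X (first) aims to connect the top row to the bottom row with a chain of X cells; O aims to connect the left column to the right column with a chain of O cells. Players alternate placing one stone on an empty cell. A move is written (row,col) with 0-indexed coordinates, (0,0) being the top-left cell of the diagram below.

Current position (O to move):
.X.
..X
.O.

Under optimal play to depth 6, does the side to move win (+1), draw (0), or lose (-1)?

value(.X./..X/.O., O) = +1

[.X./..X/.O.] O move#1: (0,0):-1/OX./..X/.O., (0,2):-1/.XO/..X/.O., (1,0):-1/.X./O.X/.O., (1,1):+1/.X./.OX/.O.*, (2,0):-1/.X./..X/OO., (2,2):-1/.X./..X/.OO
[.X./.OX/.O.] X move#2: (0,0):-1/XX./.OX/.O.*, (0,2):-1/.XX/.OX/.O., (1,0):-1/.X./XOX/.O., (2,0):-1/.X./.OX/XO., (2,2):-1/.X./.OX/.OX
[XX./.OX/.O.] O move#3: (0,2):+1/XXO/.OX/.O.*, (1,0):+1/XX./OOX/.O., (2,0):+1/XX./.OX/OO., (2,2):+1/XX./.OX/.OO
[XXO/.OX/.O.] X move#4: (1,0):-1/XXO/XOX/.O.*, (2,0):-1/XXO/.OX/XO., (2,2):-1/XXO/.OX/.OX
[XXO/XOX/.O.] O move#5: (2,0):+1/XXO/XOX/OO.*, (2,2):-1/XXO/XOX/.OO
[XXO/XOX/OO.] end (terminal -1, X#6); searched .X./..X/.O. to 6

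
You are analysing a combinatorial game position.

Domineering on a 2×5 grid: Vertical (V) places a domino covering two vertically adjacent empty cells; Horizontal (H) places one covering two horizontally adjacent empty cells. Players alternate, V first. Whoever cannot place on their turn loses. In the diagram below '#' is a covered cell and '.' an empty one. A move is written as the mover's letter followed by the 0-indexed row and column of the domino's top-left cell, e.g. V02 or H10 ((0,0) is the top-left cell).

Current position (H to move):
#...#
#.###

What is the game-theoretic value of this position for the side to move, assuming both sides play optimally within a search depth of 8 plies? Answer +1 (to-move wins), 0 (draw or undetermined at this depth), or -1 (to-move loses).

value(#...#/#.###, H) = +1

[#...#/#.###] H move#1: H01:+1/###.#/#.###*, H02:-1/#.###/#.###
[###.#/#.###] end (terminal -1, V#2); searched #...#/#.### to 8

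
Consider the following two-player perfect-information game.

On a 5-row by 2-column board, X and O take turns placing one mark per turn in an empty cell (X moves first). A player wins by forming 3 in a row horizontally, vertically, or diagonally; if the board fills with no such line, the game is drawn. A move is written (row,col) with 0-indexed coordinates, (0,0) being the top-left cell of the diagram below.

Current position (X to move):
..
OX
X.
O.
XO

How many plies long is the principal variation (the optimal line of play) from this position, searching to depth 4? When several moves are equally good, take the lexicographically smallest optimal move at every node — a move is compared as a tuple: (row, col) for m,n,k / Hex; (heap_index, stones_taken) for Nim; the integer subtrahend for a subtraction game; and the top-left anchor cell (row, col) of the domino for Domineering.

ply 1, X at ../OX/X./O./XO | (0,0)=+0→X./OX/X./O./XO; (0,1)=+0→.X/OX/X./O./XO; (2,1)=+1→../OX/XX/O./XO*; (3,1)=+0→../OX/X./OX/XO
ply 2, O at ../OX/XX/O./XO | (0,0)=-1→O./OX/XX/O./XO*; (0,1)=-1→.O/OX/XX/O./XO; (3,1)=-1→../OX/XX/OO/XO
ply 3, X at O./OX/XX/O./XO | (0,1)=+1→OX/OX/XX/O./XO*; (3,1)=+1→O./OX/XX/OX/XO
ply 4: OX/OX/XX/O./XO is terminal -1 (O); from ../OX/X./O./XO depth 4

PV length from [../OX/X./O./XO]: 3 plies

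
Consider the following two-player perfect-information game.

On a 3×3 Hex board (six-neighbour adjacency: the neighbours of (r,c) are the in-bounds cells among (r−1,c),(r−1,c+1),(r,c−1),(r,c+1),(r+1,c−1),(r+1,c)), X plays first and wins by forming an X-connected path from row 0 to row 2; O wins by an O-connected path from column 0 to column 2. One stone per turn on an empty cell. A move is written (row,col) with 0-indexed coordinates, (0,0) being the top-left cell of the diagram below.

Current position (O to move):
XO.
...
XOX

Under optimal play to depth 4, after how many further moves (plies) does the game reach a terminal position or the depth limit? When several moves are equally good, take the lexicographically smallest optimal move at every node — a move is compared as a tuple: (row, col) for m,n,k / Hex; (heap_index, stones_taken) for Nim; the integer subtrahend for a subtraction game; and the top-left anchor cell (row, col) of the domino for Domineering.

PV length from [XO./.../XOX]: 2 plies

p1 O@[XO./.../XOX]: (0,2)[XOO/.../XOX]-1* (1,0)[XO./O../XOX]-1 (1,1)[XO./.O./XOX]-1 (1,2)[XO./..O/XOX]-1
p2 X@[XOO/.../XOX]: (1,0)[XOO/X../XOX]+1* (1,1)[XOO/.X./XOX]-1 (1,2)[XOO/..X/XOX]-1
p3 O@[XOO/X../XOX] terminal -1; root [XO./.../XOX] d4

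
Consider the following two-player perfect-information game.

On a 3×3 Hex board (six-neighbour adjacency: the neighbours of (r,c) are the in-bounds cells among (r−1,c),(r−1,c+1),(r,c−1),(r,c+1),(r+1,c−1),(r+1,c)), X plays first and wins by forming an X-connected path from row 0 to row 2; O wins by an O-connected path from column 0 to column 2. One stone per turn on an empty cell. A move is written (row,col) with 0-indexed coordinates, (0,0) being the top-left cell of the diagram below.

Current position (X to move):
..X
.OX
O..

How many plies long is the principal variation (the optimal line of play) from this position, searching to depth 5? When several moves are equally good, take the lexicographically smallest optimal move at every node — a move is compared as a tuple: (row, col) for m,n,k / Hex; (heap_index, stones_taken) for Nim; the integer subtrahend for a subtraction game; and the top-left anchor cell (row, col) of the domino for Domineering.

p1 X@[..X/.OX/O..]: (0,0)[X.X/.OX/O..]+1* (0,1)[.XX/.OX/O..]+1 (1,0)[..X/XOX/O..]+1 (2,1)[..X/.OX/OX.]+1 (2,2)[..X/.OX/O.X]+1
p2 O@[X.X/.OX/O..]: (0,1)[XOX/.OX/O..]-1* (1,0)[X.X/OOX/O..]-1 (2,1)[X.X/.OX/OO.]-1 (2,2)[X.X/.OX/O.O]-1
p3 X@[XOX/.OX/O..]: (1,0)[XOX/XOX/O..]+1* (2,1)[XOX/.OX/OX.]+1 (2,2)[XOX/.OX/O.X]+1
p4 O@[XOX/XOX/O..]: (2,1)[XOX/XOX/OO.]-1* (2,2)[XOX/XOX/O.O]-1
p5 X@[XOX/XOX/OO.]: (2,2)[XOX/XOX/OOX]+1*
p6 O@[XOX/XOX/OOX] terminal -1; root [..X/.OX/O..] d5

PV length from [..X/.OX/O..]: 5 plies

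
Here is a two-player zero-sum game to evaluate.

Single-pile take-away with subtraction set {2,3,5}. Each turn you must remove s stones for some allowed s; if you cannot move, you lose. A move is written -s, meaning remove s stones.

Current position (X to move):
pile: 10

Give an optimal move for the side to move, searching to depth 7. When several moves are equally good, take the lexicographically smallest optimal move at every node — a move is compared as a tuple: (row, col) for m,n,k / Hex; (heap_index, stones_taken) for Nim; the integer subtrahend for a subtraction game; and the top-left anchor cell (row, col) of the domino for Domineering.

X's best at [10]: -2

p1 X@[10]: -2[8]+1* -3[7]+1 -5[5]-1
p2 O@[8]: -2[6]-1* -3[5]-1 -5[3]-1
p3 X@[6]: -2[4]-1 -3[3]-1 -5[1]+1*
p4 O@[1] terminal -1; root [10] d7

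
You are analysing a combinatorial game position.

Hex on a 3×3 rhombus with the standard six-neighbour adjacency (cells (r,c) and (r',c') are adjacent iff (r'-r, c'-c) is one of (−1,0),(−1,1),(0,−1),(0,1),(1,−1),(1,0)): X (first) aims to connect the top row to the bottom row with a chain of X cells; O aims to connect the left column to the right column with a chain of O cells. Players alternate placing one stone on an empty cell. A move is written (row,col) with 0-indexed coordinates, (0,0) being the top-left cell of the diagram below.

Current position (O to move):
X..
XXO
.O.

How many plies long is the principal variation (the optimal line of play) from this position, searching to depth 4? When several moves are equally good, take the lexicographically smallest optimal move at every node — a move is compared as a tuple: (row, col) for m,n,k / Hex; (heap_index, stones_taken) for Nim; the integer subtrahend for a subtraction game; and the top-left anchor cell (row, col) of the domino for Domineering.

PV length from [X../XXO/.O.]: 1 ply

p1 O@[X../XXO/.O.]: (0,1)[XO./XXO/.O.]-1 (0,2)[X.O/XXO/.O.]-1 (2,0)[X../XXO/OO.]+1* (2,2)[X../XXO/.OO]-1
p2 X@[X../XXO/OO.] terminal -1; root [X../XXO/.O.] d4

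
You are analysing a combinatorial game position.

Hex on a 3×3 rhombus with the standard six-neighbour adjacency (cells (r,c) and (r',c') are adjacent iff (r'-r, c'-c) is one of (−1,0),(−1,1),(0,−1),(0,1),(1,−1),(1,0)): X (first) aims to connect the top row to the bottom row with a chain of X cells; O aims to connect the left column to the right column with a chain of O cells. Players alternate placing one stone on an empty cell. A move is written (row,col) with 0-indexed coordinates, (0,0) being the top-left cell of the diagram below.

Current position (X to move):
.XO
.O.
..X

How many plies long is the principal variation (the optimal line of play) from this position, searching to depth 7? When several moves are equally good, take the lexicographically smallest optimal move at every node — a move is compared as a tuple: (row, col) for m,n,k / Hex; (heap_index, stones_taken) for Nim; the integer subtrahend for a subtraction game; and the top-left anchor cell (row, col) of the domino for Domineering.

[.XO/.O./..X] X move#1: (0,0):-1/XXO/.O./..X*, (1,0):-1/.XO/XO./..X, (1,2):-1/.XO/.OX/..X, (2,0):-1/.XO/.O./X.X, (2,1):-1/.XO/.O./.XX
[XXO/.O./..X] O move#2: (1,0):+1/XXO/OO./..X*, (1,2):+1/XXO/.OO/..X, (2,0):+1/XXO/.O./O.X, (2,1):+1/XXO/.O./.OX
[XXO/OO./..X] end (terminal -1, X#3); searched .XO/.O./..X to 7

PV length from [.XO/.O./..X]: 2 plies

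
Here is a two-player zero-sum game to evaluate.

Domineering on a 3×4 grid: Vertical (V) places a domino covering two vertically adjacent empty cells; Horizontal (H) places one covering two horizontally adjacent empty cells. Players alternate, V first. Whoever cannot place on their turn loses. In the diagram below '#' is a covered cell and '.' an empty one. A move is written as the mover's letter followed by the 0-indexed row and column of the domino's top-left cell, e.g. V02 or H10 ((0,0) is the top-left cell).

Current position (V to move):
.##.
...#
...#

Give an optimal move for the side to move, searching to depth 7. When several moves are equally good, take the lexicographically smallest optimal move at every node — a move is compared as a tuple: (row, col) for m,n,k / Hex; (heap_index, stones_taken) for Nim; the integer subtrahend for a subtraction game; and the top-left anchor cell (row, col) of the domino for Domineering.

[.##./...#/...#] V move#1: V00:-1/###./#..#/...#, V10:-1/.##./#..#/#..#, V11:+1/.##./.#.#/.#.#*, V12:-1/.##./..##/..##
[.##./.#.#/.#.#] end (terminal -1, H#2); searched .##./...#/...# to 7

V's best at [.##./...#/...#]: V11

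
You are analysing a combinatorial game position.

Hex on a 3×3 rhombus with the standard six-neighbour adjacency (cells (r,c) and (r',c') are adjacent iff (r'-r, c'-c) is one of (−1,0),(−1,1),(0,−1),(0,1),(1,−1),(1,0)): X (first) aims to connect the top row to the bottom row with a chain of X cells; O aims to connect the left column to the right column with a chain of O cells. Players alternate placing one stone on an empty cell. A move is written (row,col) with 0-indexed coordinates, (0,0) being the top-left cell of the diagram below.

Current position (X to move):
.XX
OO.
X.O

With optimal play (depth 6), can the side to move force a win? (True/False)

X winning at [.XX/OO./X.O]: False

[.XX/OO./X.O] X move#1: (0,0):-1/XXX/OO./X.O*, (1,2):-1/.XX/OOX/X.O, (2,1):-1/.XX/OO./XXO
[XXX/OO./X.O] O move#2: (1,2):+1/XXX/OOO/X.O*, (2,1):+1/XXX/OO./XOO
[XXX/OOO/X.O] end (terminal -1, X#3); searched .XX/OO./X.O to 6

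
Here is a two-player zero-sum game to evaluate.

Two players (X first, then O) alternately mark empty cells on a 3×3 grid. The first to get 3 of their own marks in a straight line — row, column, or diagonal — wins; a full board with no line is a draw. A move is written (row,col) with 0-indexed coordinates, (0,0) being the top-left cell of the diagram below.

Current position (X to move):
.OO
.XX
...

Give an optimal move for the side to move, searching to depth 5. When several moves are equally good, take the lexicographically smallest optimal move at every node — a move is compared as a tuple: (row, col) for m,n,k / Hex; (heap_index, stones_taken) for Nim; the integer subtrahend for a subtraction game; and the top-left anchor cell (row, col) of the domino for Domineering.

X's best at [.OO/.XX/...]: (0,0)

ply 1, X at .OO/.XX/... | (0,0)=+1→XOO/.XX/...*; (1,0)=+1→.OO/XXX/...; (2,0)=-1→.OO/.XX/X..; (2,1)=-1→.OO/.XX/.X.; (2,2)=-1→.OO/.XX/..X
ply 2, O at XOO/.XX/... | (1,0)=-1→XOO/OXX/...*; (2,0)=-1→XOO/.XX/O..; (2,1)=-1→XOO/.XX/.O.; (2,2)=-1→XOO/.XX/..O
ply 3, X at XOO/OXX/... | (2,0)=+0→XOO/OXX/X..; (2,1)=+0→XOO/OXX/.X.; (2,2)=+1→XOO/OXX/..X*
ply 4: XOO/OXX/..X is terminal -1 (O); from .OO/.XX/... depth 5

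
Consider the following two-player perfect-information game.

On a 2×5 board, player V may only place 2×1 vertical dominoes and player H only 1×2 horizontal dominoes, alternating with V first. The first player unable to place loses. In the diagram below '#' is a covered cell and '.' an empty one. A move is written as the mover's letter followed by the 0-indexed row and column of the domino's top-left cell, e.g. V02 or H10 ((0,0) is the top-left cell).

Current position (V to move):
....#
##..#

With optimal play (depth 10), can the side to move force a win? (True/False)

ply 1, V at ....#/##..# | V02=+1→..#.#/###.#*; V03=-1→...##/##.##
ply 2, H at ..#.#/###.# | H00=-1→###.#/###.#*
ply 3, V at ###.#/###.# | V03=+1→#####/#####*
ply 4: #####/##### is terminal -1 (H); from ....#/##..# depth 10

V winning at [....#/##..#]: True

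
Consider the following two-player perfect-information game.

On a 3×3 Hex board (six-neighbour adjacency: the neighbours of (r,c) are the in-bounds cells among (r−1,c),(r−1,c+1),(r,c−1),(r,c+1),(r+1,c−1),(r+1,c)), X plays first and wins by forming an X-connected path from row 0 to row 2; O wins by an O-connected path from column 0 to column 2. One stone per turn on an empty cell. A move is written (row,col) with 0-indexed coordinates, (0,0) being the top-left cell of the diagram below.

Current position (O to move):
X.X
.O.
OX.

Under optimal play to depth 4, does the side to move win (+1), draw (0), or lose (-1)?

value(X.X/.O./OX., O) = +1

p1 O@[X.X/.O./OX.]: (0,1)[XOX/.O./OX.]-1 (1,0)[X.X/OO./OX.]-1 (1,2)[X.X/.OO/OX.]+1* (2,2)[X.X/.O./OXO]-1
p2 X@[X.X/.OO/OX.] terminal -1; root [X.X/.O./OX.] d4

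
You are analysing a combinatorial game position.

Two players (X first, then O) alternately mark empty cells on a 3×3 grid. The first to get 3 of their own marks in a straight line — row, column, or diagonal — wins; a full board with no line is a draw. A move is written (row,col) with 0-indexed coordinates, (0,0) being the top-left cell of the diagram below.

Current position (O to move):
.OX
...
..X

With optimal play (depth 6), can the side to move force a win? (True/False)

O winning at [.OX/.../..X]: False

p1 O@[.OX/.../..X]: (0,0)[OOX/.../..X]-1* (1,0)[.OX/O../..X]-1 (1,1)[.OX/.O./..X]-1 (1,2)[.OX/..O/..X]-1 (2,0)[.OX/.../O.X]-1 (2,1)[.OX/.../.OX]-1
p2 X@[OOX/.../..X]: (1,0)[OOX/X../..X]+1* (1,1)[OOX/.X./..X]+1 (1,2)[OOX/..X/..X]+1 (2,0)[OOX/.../X.X]+1 (2,1)[OOX/.../.XX]+1
p3 O@[OOX/X../..X]: (1,1)[OOX/XO./..X]-1* (1,2)[OOX/X.O/..X]-1 (2,0)[OOX/X../O.X]-1 (2,1)[OOX/X../.OX]-1
p4 X@[OOX/XO./..X]: (1,2)[OOX/XOX/..X]+1* (2,0)[OOX/XO./X.X]-1 (2,1)[OOX/XO./.XX]+1
p5 O@[OOX/XOX/..X] terminal -1; root [.OX/.../..X] d6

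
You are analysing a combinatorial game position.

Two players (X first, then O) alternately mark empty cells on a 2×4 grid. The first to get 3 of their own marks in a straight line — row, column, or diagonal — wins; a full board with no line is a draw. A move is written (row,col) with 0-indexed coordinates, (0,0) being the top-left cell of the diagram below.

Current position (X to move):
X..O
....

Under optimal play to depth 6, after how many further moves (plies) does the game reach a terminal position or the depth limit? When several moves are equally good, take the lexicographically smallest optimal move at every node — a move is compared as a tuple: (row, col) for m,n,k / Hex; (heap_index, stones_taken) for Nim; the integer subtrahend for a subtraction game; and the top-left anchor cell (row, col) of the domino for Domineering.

PV length from [X..O/....]: 6 plies

ply 1, X at X..O/.... | (0,1)=+0→XX.O/....*; (0,2)=+0→X.XO/....; (1,0)=+0→X..O/X...; (1,1)=+0→X..O/.X..; (1,2)=+0→X..O/..X.; (1,3)=+0→X..O/...X
ply 2, O at XX.O/.... | (0,2)=+0→XXOO/....*; (1,0)=-1→XX.O/O...; (1,1)=-1→XX.O/.O..; (1,2)=-1→XX.O/..O.; (1,3)=-1→XX.O/...O
ply 3, X at XXOO/.... | (1,0)=+0→XXOO/X...*; (1,1)=+0→XXOO/.X..; (1,2)=+0→XXOO/..X.; (1,3)=+0→XXOO/...X
ply 4, O at XXOO/X... | (1,1)=+0→XXOO/XO..*; (1,2)=+0→XXOO/X.O.; (1,3)=+0→XXOO/X..O
ply 5, X at XXOO/XO.. | (1,2)=+0→XXOO/XOX.*; (1,3)=+0→XXOO/XO.X
ply 6, O at XXOO/XOX. | (1,3)=+0→XXOO/XOXO*
ply 7: XXOO/XOXO is terminal +0 (X); from X..O/.... depth 6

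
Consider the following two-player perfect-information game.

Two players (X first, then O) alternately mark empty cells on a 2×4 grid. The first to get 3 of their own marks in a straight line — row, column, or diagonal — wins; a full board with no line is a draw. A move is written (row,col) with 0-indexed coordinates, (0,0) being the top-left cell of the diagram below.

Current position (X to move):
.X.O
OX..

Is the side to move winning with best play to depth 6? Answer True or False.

X winning at [.X.O/OX..]: False

ply 1, X at .X.O/OX.. | (0,0)=+0→XX.O/OX..*; (0,2)=+0→.XXO/OX..; (1,2)=+0→.X.O/OXX.; (1,3)=+0→.X.O/OX.X
ply 2, O at XX.O/OX.. | (0,2)=+0→XXOO/OX..*; (1,2)=-1→XX.O/OXO.; (1,3)=-1→XX.O/OX.O
ply 3, X at XXOO/OX.. | (1,2)=+0→XXOO/OXX.*; (1,3)=+0→XXOO/OX.X
ply 4, O at XXOO/OXX. | (1,3)=+0→XXOO/OXXO*
ply 5: XXOO/OXXO is terminal +0 (X); from .X.O/OX.. depth 6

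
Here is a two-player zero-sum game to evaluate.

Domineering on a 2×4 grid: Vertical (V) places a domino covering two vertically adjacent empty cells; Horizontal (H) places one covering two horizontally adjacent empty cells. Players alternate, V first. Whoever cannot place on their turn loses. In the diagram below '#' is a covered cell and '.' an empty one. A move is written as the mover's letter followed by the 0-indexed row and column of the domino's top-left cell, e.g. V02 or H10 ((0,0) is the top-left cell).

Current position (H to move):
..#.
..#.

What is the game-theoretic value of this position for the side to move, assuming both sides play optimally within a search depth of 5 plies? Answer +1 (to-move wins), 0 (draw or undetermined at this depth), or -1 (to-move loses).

p1 H@[..#./..#.]: H00[###./..#.]+1* H10[..#./###.]+1
p2 V@[###./..#.]: V03[####/..##]-1*
p3 H@[####/..##]: H10[####/####]+1*
p4 V@[####/####] terminal -1; root [..#./..#.] d5

value(..#./..#., H) = +1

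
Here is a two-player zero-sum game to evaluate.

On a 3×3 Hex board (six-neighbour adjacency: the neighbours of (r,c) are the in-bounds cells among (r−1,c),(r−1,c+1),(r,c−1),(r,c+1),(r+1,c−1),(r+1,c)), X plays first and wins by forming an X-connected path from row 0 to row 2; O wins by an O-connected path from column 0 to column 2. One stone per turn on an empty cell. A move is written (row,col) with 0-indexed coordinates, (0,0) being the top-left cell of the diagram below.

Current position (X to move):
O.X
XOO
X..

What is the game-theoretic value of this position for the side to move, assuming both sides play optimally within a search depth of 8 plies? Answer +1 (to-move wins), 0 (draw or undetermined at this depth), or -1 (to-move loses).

value(O.X/XOO/X.., X) = +1

p1 X@[O.X/XOO/X..]: (0,1)[OXX/XOO/X..]+1* (2,1)[O.X/XOO/XX.]-1 (2,2)[O.X/XOO/X.X]-1
p2 O@[OXX/XOO/X..] terminal -1; root [O.X/XOO/X..] d8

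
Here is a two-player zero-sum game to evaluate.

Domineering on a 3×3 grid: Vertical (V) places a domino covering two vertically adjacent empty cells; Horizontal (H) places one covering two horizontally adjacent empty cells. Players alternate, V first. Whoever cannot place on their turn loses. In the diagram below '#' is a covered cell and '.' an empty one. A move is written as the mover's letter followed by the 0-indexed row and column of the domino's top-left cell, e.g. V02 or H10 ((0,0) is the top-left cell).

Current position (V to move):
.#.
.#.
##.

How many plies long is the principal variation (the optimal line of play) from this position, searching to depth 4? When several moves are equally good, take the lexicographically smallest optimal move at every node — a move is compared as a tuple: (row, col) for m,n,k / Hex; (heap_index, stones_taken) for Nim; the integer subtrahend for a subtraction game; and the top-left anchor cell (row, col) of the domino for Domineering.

PV length from [.#./.#./##.]: 1 ply

p1 V@[.#./.#./##.]: V00[##./##./##.]+1* V02[.##/.##/##.]+1 V12[.#./.##/###]+1
p2 H@[##./##./##.] terminal -1; root [.#./.#./##.] d4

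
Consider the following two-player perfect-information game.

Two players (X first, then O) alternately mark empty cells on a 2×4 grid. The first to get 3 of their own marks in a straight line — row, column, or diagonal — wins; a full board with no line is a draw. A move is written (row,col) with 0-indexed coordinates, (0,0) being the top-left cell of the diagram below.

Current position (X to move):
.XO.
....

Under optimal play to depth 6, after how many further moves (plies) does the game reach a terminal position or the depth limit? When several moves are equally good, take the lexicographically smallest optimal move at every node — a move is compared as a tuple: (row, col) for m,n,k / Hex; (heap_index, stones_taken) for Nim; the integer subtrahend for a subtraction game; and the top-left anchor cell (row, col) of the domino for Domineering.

PV length from [.XO./....]: 6 plies

p1 X@[.XO./....]: (0,0)[XXO./....]+0* (0,3)[.XOX/....]+0 (1,0)[.XO./X...]+0 (1,1)[.XO./.X..]+0 (1,2)[.XO./..X.]+0 (1,3)[.XO./...X]+0
p2 O@[XXO./....]: (0,3)[XXOO/....]+0* (1,0)[XXO./O...]+0 (1,1)[XXO./.O..]+0 (1,2)[XXO./..O.]+0 (1,3)[XXO./...O]+0
p3 X@[XXOO/....]: (1,0)[XXOO/X...]+0* (1,1)[XXOO/.X..]+0 (1,2)[XXOO/..X.]+0 (1,3)[XXOO/...X]+0
p4 O@[XXOO/X...]: (1,1)[XXOO/XO..]+0* (1,2)[XXOO/X.O.]+0 (1,3)[XXOO/X..O]+0
p5 X@[XXOO/XO..]: (1,2)[XXOO/XOX.]+0* (1,3)[XXOO/XO.X]+0
p6 O@[XXOO/XOX.]: (1,3)[XXOO/XOXO]+0*
p7 X@[XXOO/XOXO] terminal +0; root [.XO./....] d6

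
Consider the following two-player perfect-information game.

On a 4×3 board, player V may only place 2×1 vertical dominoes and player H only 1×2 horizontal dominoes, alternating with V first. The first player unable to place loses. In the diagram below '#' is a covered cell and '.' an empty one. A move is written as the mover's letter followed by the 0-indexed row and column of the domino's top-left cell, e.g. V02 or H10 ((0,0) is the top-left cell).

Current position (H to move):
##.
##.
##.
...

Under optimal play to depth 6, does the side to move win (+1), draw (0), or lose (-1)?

value(##./##./##./..., H) = -1

[##./##./##./...] H move#1: H30:-1/##./##./##./##.*, H31:-1/##./##./##./.##
[##./##./##./##.] V move#2: V02:+1/###/###/##./##.*, V12:+1/##./###/###/##., V22:+1/##./##./###/###
[###/###/##./##.] end (terminal -1, H#3); searched ##./##./##./... to 6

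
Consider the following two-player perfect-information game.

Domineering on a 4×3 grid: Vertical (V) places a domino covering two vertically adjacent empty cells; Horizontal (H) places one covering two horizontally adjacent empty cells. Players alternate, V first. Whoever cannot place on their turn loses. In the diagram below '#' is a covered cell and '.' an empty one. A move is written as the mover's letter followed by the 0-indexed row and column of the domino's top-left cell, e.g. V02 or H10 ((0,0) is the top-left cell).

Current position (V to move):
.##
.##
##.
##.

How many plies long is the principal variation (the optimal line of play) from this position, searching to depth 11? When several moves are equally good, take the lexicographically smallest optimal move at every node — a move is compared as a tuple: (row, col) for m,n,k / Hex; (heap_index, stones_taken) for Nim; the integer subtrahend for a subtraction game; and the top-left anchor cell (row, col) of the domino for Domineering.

[.##/.##/##./##.] V move#1: V00:+1/###/###/##./##.*, V22:+1/.##/.##/###/###
[###/###/##./##.] end (terminal -1, H#2); searched .##/.##/##./##. to 11

PV length from [.##/.##/##./##.]: 1 ply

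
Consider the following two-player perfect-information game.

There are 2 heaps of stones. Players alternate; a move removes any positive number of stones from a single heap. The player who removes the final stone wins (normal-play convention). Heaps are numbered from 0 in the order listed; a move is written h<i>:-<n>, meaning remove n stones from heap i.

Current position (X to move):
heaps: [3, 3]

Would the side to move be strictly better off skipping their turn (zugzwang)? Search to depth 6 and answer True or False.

zugzwang((3,3), X) = True

ply 1, X at (3,3) | h0:-1=-1→(2,3)*; h0:-2=-1→(1,3); h0:-3=-1→(0,3); h1:-1=-1→(3,2); h1:-2=-1→(3,1); h1:-3=-1→(3,0)
ply 2, O at (2,3) | h0:-1=-1→(1,3); h0:-2=-1→(0,3); h1:-1=+1→(2,2)*; h1:-2=-1→(2,1); h1:-3=-1→(2,0)
ply 3, X at (2,2) | h0:-1=-1→(1,2)*; h0:-2=-1→(0,2); h1:-1=-1→(2,1); h1:-2=-1→(2,0)
ply 4, O at (1,2) | h0:-1=-1→(0,2); h1:-1=+1→(1,1)*; h1:-2=-1→(1,0)
ply 5, X at (1,1) | h0:-1=-1→(0,1)*; h1:-1=-1→(1,0)
ply 6, O at (0,1) | h1:-1=+1→(0,0)*
ply 7: (0,0) is terminal -1 (X); from (3,3) depth 6
suppose X passes — search the same position with O to move:
pass> ply 1, O at (3,3) | h0:-1=-1→(2,3)*; h0:-2=-1→(1,3); h0:-3=-1→(0,3); h1:-1=-1→(3,2); h1:-2=-1→(3,1); h1:-3=-1→(3,0)
pass> ply 2, X at (2,3) | h0:-1=-1→(1,3); h0:-2=-1→(0,3); h1:-1=+1→(2,2)*; h1:-2=-1→(2,1); h1:-3=-1→(2,0)
pass> ply 3, O at (2,2) | h0:-1=-1→(1,2)*; h0:-2=-1→(0,2); h1:-1=-1→(2,1); h1:-2=-1→(2,0)
pass> ply 4, X at (1,2) | h0:-1=-1→(0,2); h1:-1=+1→(1,1)*; h1:-2=-1→(1,0)
pass> ply 5, O at (1,1) | h0:-1=-1→(0,1)*; h1:-1=-1→(1,0)
pass> ply 6, X at (0,1) | h1:-1=+1→(0,0)*
pass> ply 7: (0,0) is terminal -1 (O); from (3,3) depth 6
for X: play -1, pass +1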